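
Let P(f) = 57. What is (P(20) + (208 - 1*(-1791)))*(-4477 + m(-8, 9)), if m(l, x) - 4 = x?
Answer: -9177984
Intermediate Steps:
m(l, x) = 4 + x
(P(20) + (208 - 1*(-1791)))*(-4477 + m(-8, 9)) = (57 + (208 - 1*(-1791)))*(-4477 + (4 + 9)) = (57 + (208 + 1791))*(-4477 + 13) = (57 + 1999)*(-4464) = 2056*(-4464) = -9177984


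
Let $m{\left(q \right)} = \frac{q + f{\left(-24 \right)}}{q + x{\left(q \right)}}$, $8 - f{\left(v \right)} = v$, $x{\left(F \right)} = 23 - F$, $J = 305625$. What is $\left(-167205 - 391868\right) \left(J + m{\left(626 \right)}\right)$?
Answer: $- \frac{3930301639409}{23} \approx -1.7088 \cdot 10^{11}$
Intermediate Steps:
$f{\left(v \right)} = 8 - v$
$m{\left(q \right)} = \frac{32}{23} + \frac{q}{23}$ ($m{\left(q \right)} = \frac{q + \left(8 - -24\right)}{q - \left(-23 + q\right)} = \frac{q + \left(8 + 24\right)}{23} = \left(q + 32\right) \frac{1}{23} = \left(32 + q\right) \frac{1}{23} = \frac{32}{23} + \frac{q}{23}$)
$\left(-167205 - 391868\right) \left(J + m{\left(626 \right)}\right) = \left(-167205 - 391868\right) \left(305625 + \left(\frac{32}{23} + \frac{1}{23} \cdot 626\right)\right) = - 559073 \left(305625 + \left(\frac{32}{23} + \frac{626}{23}\right)\right) = - 559073 \left(305625 + \frac{658}{23}\right) = \left(-559073\right) \frac{7030033}{23} = - \frac{3930301639409}{23}$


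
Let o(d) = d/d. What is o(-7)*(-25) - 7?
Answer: -32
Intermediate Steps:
o(d) = 1
o(-7)*(-25) - 7 = 1*(-25) - 7 = -25 - 7 = -32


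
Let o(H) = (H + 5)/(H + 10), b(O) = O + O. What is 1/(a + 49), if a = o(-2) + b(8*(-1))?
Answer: 8/267 ≈ 0.029963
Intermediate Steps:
b(O) = 2*O
o(H) = (5 + H)/(10 + H)
a = -125/8 (a = (5 - 2)/(10 - 2) + 2*(8*(-1)) = 3/8 + 2*(-8) = (⅛)*3 - 16 = 3/8 - 16 = -125/8 ≈ -15.625)
1/(a + 49) = 1/(-125/8 + 49) = 1/(267/8) = 8/267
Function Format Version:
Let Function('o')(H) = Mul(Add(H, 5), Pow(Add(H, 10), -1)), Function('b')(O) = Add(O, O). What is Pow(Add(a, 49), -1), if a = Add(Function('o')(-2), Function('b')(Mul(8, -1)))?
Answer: Rational(8, 267) ≈ 0.029963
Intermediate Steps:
Function('b')(O) = Mul(2, O)
Function('o')(H) = Mul(Pow(Add(10, H), -1), Add(5, H)) (Function('o')(H) = Mul(Add(5, H), Pow(Add(10, H), -1)) = Mul(Pow(Add(10, H), -1), Add(5, H)))
a = Rational(-125, 8) (a = Add(Mul(Pow(Add(10, -2), -1), Add(5, -2)), Mul(2, Mul(8, -1))) = Add(Mul(Pow(8, -1), 3), Mul(2, -8)) = Add(Mul(Rational(1, 8), 3), -16) = Add(Rational(3, 8), -16) = Rational(-125, 8) ≈ -15.625)
Pow(Add(a, 49), -1) = Pow(Add(Rational(-125, 8), 49), -1) = Pow(Rational(267, 8), -1) = Rational(8, 267)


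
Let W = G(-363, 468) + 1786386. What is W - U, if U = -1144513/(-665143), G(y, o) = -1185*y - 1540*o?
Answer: 994933722890/665143 ≈ 1.4958e+6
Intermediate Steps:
G(y, o) = -1540*o - 1185*y
W = 1495821 (W = (-1540*468 - 1185*(-363)) + 1786386 = (-720720 + 430155) + 1786386 = -290565 + 1786386 = 1495821)
U = 1144513/665143 (U = -1144513*(-1/665143) = 1144513/665143 ≈ 1.7207)
W - U = 1495821 - 1*1144513/665143 = 1495821 - 1144513/665143 = 994933722890/665143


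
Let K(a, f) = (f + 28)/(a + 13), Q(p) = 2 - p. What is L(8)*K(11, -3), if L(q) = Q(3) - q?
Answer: -75/8 ≈ -9.3750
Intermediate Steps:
L(q) = -1 - q (L(q) = (2 - 1*3) - q = (2 - 3) - q = -1 - q)
K(a, f) = (28 + f)/(13 + a)
L(8)*K(11, -3) = (-1 - 1*8)*((28 - 3)/(13 + 11)) = (-1 - 8)*(25/24) = -3*25/8 = -9*25/24 = -75/8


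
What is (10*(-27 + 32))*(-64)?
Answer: -3200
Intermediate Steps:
(10*(-27 + 32))*(-64) = (10*5)*(-64) = 50*(-64) = -3200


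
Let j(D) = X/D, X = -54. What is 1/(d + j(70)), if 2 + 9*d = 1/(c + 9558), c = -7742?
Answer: -572040/568373 ≈ -1.0065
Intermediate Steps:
j(D) = -54/D
d = -3631/16344 (d = -2/9 + 1/(9*(-7742 + 9558)) = -2/9 + (1/9)/1816 = -2/9 + (1/9)*(1/1816) = -2/9 + 1/16344 = -3631/16344 ≈ -0.22216)
1/(d + j(70)) = 1/(-3631/16344 - 54/70) = 1/(-3631/16344 - 54*1/70) = 1/(-3631/16344 - 27/35) = 1/(-568373/572040) = -572040/568373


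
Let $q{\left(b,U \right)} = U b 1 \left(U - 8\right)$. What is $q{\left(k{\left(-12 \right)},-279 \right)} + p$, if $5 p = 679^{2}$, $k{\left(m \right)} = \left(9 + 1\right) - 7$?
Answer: $\frac{1662136}{5} \approx 3.3243 \cdot 10^{5}$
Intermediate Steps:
$k{\left(m \right)} = 3$ ($k{\left(m \right)} = 10 - 7 = 3$)
$q{\left(b,U \right)} = U b \left(-8 + U\right)$
$p = \frac{461041}{5}$ ($p = \frac{679^{2}}{5} = \frac{1}{5} \cdot 461041 = \frac{461041}{5} \approx 92208.0$)
$q{\left(k{\left(-12 \right)},-279 \right)} + p = \left(-279\right) 3 \left(-8 - 279\right) + \frac{461041}{5} = \left(-279\right) 3 \left(-287\right) + \frac{461041}{5} = 240219 + \frac{461041}{5} = \frac{1662136}{5}$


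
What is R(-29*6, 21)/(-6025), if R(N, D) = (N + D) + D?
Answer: 132/6025 ≈ 0.021909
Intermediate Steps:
R(N, D) = N + 2*D (R(N, D) = (D + N) + D = N + 2*D)
R(-29*6, 21)/(-6025) = (-29*6 + 2*21)/(-6025) = (-174 + 42)*(-1/6025) = -132*(-1/6025) = 132/6025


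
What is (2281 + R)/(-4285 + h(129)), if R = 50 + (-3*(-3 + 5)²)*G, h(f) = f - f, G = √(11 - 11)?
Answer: -2331/4285 ≈ -0.54399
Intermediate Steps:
G = 0 (G = √0 = 0)
h(f) = 0
R = 50 (R = 50 - 3*(-3 + 5)²*0 = 50 - 3*2²*0 = 50 - 3*4*0 = 50 - 12*0 = 50 + 0 = 50)
(2281 + R)/(-4285 + h(129)) = (2281 + 50)/(-4285 + 0) = 2331/(-4285) = 2331*(-1/4285) = -2331/4285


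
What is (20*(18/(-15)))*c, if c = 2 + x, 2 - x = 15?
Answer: 264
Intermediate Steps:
x = -13 (x = 2 - 1*15 = 2 - 15 = -13)
c = -11 (c = 2 - 13 = -11)
(20*(18/(-15)))*c = (20*(18/(-15)))*(-11) = (20*(18*(-1/15)))*(-11) = (20*(-6/5))*(-11) = -24*(-11) = 264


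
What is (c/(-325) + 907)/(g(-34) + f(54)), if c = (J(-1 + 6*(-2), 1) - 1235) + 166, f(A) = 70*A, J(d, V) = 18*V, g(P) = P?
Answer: 147913/608725 ≈ 0.24299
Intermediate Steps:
c = -1051 (c = (18*1 - 1235) + 166 = (18 - 1235) + 166 = -1217 + 166 = -1051)
(c/(-325) + 907)/(g(-34) + f(54)) = (-1051/(-325) + 907)/(-34 + 70*54) = (-1051*(-1/325) + 907)/(-34 + 3780) = (1051/325 + 907)/3746 = (295826/325)*(1/3746) = 147913/608725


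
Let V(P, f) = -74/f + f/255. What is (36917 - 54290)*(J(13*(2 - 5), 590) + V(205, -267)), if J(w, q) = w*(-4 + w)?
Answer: -220301465222/7565 ≈ -2.9121e+7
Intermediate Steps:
V(P, f) = -74/f + f/255 (V(P, f) = -74/f + f*(1/255) = -74/f + f/255)
(36917 - 54290)*(J(13*(2 - 5), 590) + V(205, -267)) = (36917 - 54290)*((13*(2 - 5))*(-4 + 13*(2 - 5)) + (-74/(-267) + (1/255)*(-267))) = -17373*((13*(-3))*(-4 + 13*(-3)) + (-74*(-1/267) - 89/85)) = -17373*(-39*(-4 - 39) + (74/267 - 89/85)) = -17373*(-39*(-43) - 17473/22695) = -17373*(1677 - 17473/22695) = -17373*38042042/22695 = -220301465222/7565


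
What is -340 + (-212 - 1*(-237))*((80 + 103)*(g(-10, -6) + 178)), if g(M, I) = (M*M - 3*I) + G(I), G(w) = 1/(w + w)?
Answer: 5413915/4 ≈ 1.3535e+6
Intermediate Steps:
G(w) = 1/(2*w)
g(M, I) = M² + 1/(2*I) - 3*I (g(M, I) = (M*M - 3*I) + 1/(2*I) = (M² - 3*I) + 1/(2*I) = M² + 1/(2*I) - 3*I)
-340 + (-212 - 1*(-237))*((80 + 103)*(g(-10, -6) + 178)) = -340 + (-212 - 1*(-237))*((80 + 103)*(((-10)² + (½)/(-6) - 3*(-6)) + 178)) = -340 + (-212 + 237)*(183*((100 + (½)*(-⅙) + 18) + 178)) = -340 + 25*(183*((100 - 1/12 + 18) + 178)) = -340 + 25*(183*(1415/12 + 178)) = -340 + 25*(183*(3551/12)) = -340 + 25*(216611/4) = -340 + 5415275/4 = 5413915/4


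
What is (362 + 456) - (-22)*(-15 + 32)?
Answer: 1192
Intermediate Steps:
(362 + 456) - (-22)*(-15 + 32) = 818 - (-22)*17 = 818 - 1*(-374) = 818 + 374 = 1192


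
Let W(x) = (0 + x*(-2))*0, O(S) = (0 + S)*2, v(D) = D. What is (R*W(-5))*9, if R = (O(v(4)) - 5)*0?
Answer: 0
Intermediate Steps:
O(S) = 2*S (O(S) = S*2 = 2*S)
W(x) = 0 (W(x) = (0 - 2*x)*0 = -2*x*0 = 0)
R = 0 (R = (2*4 - 5)*0 = (8 - 5)*0 = 3*0 = 0)
(R*W(-5))*9 = (0*0)*9 = 0*9 = 0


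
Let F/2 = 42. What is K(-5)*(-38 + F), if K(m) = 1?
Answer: 46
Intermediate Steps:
F = 84 (F = 2*42 = 84)
K(-5)*(-38 + F) = 1*(-38 + 84) = 1*46 = 46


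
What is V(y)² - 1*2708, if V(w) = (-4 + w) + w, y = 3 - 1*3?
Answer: -2692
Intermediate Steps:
y = 0 (y = 3 - 3 = 0)
V(w) = -4 + 2*w
V(y)² - 1*2708 = (-4 + 2*0)² - 1*2708 = (-4 + 0)² - 2708 = (-4)² - 2708 = 16 - 2708 = -2692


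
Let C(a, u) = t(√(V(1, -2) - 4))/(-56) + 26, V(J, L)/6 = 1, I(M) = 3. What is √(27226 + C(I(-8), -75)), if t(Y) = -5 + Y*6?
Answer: √(21365638 - 84*√2)/28 ≈ 165.08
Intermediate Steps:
V(J, L) = 6 (V(J, L) = 6*1 = 6)
t(Y) = -5 + 6*Y
C(a, u) = 1461/56 - 3*√2/28 (C(a, u) = (-5 + 6*√(6 - 4))/(-56) + 26 = (-5 + 6*√2)*(-1/56) + 26 = (5/56 - 3*√2/28) + 26 = 1461/56 - 3*√2/28)
√(27226 + C(I(-8), -75)) = √(27226 + (1461/56 - 3*√2/28)) = √(1526117/56 - 3*√2/28)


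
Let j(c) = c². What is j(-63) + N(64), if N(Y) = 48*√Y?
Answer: 4353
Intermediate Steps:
j(-63) + N(64) = (-63)² + 48*√64 = 3969 + 48*8 = 3969 + 384 = 4353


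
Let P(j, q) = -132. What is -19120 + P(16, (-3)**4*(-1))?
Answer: -19252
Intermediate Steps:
-19120 + P(16, (-3)**4*(-1)) = -19120 - 132 = -19252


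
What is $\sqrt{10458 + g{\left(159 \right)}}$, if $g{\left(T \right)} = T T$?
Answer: $57 \sqrt{11} \approx 189.05$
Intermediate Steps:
$g{\left(T \right)} = T^{2}$
$\sqrt{10458 + g{\left(159 \right)}} = \sqrt{10458 + 159^{2}} = \sqrt{10458 + 25281} = \sqrt{35739} = 57 \sqrt{11}$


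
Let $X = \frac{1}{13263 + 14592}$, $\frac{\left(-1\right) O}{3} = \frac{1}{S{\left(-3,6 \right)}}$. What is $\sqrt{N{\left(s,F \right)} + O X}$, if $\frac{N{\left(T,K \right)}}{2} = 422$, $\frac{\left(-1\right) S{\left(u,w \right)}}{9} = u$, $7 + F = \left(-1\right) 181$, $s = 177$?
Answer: $\frac{\sqrt{654860462005}}{27855} \approx 29.052$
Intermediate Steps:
$F = -188$ ($F = -7 - 181 = -188$)
$S{\left(u,w \right)} = - 9 u$
$N{\left(T,K \right)} = 844$ ($N{\left(T,K \right)} = 2 \cdot 422 = 844$)
$O = - \frac{1}{9}$ ($O = - \frac{3}{\left(-9\right) \left(-3\right)} = - \frac{3}{27} = \left(-3\right) \frac{1}{27} = - \frac{1}{9} \approx -0.11111$)
$X = \frac{1}{27855} \approx 3.59 \cdot 10^{-5}$
$\sqrt{N{\left(s,F \right)} + O X} = \sqrt{844 - \frac{1}{250695}} = \sqrt{\frac{211586579}{250695}} = \frac{\sqrt{654860462005}}{27855}$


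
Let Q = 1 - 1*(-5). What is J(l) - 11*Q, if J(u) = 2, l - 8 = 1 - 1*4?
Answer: -64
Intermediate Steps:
l = 5 (l = 8 + (1 - 1*4) = 8 + (1 - 4) = 8 - 3 = 5)
Q = 6 (Q = 1 + 5 = 6)
J(l) - 11*Q = 2 - 11*6 = 2 - 66 = -64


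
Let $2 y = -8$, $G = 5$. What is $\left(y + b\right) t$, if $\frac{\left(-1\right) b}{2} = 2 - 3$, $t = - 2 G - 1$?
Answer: $22$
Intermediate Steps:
$t = -11$ ($t = \left(-2\right) 5 - 1 = -10 - 1 = -11$)
$y = -4$ ($y = \frac{1}{2} \left(-8\right) = -4$)
$b = 2$ ($b = - 2 \left(2 - 3\right) = \left(-2\right) \left(-1\right) = 2$)
$\left(y + b\right) t = \left(-4 + 2\right) \left(-11\right) = \left(-2\right) \left(-11\right) = 22$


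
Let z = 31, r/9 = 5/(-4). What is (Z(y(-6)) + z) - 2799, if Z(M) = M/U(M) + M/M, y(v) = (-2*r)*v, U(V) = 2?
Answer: -5669/2 ≈ -2834.5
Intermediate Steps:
r = -45/4 (r = 9*(5/(-4)) = 9*(5*(-¼)) = 9*(-5/4) = -45/4 ≈ -11.250)
y(v) = 45*v/2 (y(v) = (-2*(-45/4))*v = 45*v/2)
Z(M) = 1 + M/2 (Z(M) = M/2 + M/M = M*(½) + 1 = M/2 + 1 = 1 + M/2)
(Z(y(-6)) + z) - 2799 = ((1 + ((45/2)*(-6))/2) + 31) - 2799 = ((1 + (½)*(-135)) + 31) - 2799 = ((1 - 135/2) + 31) - 2799 = (-133/2 + 31) - 2799 = -71/2 - 2799 = -5669/2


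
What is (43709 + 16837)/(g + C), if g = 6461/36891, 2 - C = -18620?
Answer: 2233602486/686990663 ≈ 3.2513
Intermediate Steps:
C = 18622 (C = 2 - 1*(-18620) = 2 + 18620 = 18622)
g = 6461/36891 (g = 6461*(1/36891) = 6461/36891 ≈ 0.17514)
(43709 + 16837)/(g + C) = (43709 + 16837)/(6461/36891 + 18622) = 60546/(686990663/36891) = 60546*(36891/686990663) = 2233602486/686990663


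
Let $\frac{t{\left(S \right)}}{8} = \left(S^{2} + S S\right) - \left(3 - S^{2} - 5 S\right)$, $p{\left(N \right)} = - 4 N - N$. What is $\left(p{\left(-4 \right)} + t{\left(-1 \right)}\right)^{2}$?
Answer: $400$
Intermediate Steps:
$p{\left(N \right)} = - 5 N$
$t{\left(S \right)} = -24 + 24 S^{2} + 40 S$ ($t{\left(S \right)} = 8 \left(\left(S^{2} + S S\right) - \left(3 - S^{2} - 5 S\right)\right) = 8 \left(\left(S^{2} + S^{2}\right) + \left(-3 + S^{2} + 5 S\right)\right) = 8 \left(2 S^{2} + \left(-3 + S^{2} + 5 S\right)\right) = 8 \left(-3 + 3 S^{2} + 5 S\right) = -24 + 24 S^{2} + 40 S$)
$\left(p{\left(-4 \right)} + t{\left(-1 \right)}\right)^{2} = \left(\left(-5\right) \left(-4\right) + \left(-24 + 24 \left(-1\right)^{2} + 40 \left(-1\right)\right)\right)^{2} = \left(20 - 40\right)^{2} = \left(-20\right)^{2} = 400$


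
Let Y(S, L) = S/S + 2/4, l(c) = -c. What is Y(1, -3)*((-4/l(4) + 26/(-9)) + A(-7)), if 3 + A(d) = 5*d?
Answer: -359/6 ≈ -59.833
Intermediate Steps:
Y(S, L) = 3/2 (Y(S, L) = 1 + 2*(¼) = 1 + ½ = 3/2)
A(d) = -3 + 5*d
Y(1, -3)*((-4/l(4) + 26/(-9)) + A(-7)) = 3*((-4/((-1*4)) + 26/(-9)) + (-3 + 5*(-7)))/2 = 3*((-4/(-4) + 26*(-⅑)) + (-3 - 35))/2 = 3*((-4*(-¼) - 26/9) - 38)/2 = 3*((1 - 26/9) - 38)/2 = 3*(-17/9 - 38)/2 = (3/2)*(-359/9) = -359/6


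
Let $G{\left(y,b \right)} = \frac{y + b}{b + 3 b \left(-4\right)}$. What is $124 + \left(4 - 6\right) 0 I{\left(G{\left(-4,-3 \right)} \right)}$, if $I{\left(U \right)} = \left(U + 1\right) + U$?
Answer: $124$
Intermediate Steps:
$G{\left(y,b \right)} = - \frac{b + y}{11 b}$ ($G{\left(y,b \right)} = \frac{b + y}{b - 12 b} = \frac{b + y}{\left(-11\right) b} = \left(b + y\right) \left(- \frac{1}{11 b}\right) = - \frac{b + y}{11 b}$)
$I{\left(U \right)} = 1 + 2 U$ ($I{\left(U \right)} = \left(1 + U\right) + U = 1 + 2 U$)
$124 + \left(4 - 6\right) 0 I{\left(G{\left(-4,-3 \right)} \right)} = 124 + \left(4 - 6\right) 0 \left(1 + 2 \frac{\left(-1\right) \left(-3\right) - -4}{11 \left(-3\right)}\right) = 124 + \left(-2\right) 0 \left(1 + 2 \cdot \frac{1}{11} \left(- \frac{1}{3}\right) \left(3 + 4\right)\right) = 124 + 0 \left(1 + 2 \cdot \frac{1}{11} \left(- \frac{1}{3}\right) 7\right) = 124 + 0 \left(1 + 2 \left(- \frac{7}{33}\right)\right) = 124 + 0 \left(1 - \frac{14}{33}\right) = 124 + 0 \cdot \frac{19}{33} = 124 + 0 = 124$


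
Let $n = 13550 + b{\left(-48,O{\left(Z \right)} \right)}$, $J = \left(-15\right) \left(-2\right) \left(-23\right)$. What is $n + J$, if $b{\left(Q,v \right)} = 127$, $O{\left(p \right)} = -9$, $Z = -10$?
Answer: $12987$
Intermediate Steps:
$J = -690$ ($J = 30 \left(-23\right) = -690$)
$n = 13677$ ($n = 13550 + 127 = 13677$)
$n + J = 13677 - 690 = 12987$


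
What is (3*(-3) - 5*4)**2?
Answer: 841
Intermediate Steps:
(3*(-3) - 5*4)**2 = (-9 - 1*20)**2 = (-9 - 20)**2 = (-29)**2 = 841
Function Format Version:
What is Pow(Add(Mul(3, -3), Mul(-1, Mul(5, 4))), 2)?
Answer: 841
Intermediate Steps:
Pow(Add(Mul(3, -3), Mul(-1, Mul(5, 4))), 2) = Pow(Add(-9, Mul(-1, 20)), 2) = Pow(Add(-9, -20), 2) = Pow(-29, 2) = 841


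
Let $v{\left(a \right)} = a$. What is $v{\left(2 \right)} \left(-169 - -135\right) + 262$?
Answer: $194$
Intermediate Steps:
$v{\left(2 \right)} \left(-169 - -135\right) + 262 = 2 \left(-169 - -135\right) + 262 = 2 \left(-169 + 135\right) + 262 = 2 \left(-34\right) + 262 = -68 + 262 = 194$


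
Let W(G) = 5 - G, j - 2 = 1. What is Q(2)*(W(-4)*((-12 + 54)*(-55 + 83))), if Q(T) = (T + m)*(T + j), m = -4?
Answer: -105840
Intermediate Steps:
j = 3 (j = 2 + 1 = 3)
Q(T) = (-4 + T)*(3 + T) (Q(T) = (T - 4)*(T + 3) = (-4 + T)*(3 + T))
Q(2)*(W(-4)*((-12 + 54)*(-55 + 83))) = (-12 + 2**2 - 1*2)*((5 - 1*(-4))*((-12 + 54)*(-55 + 83))) = (-12 + 4 - 2)*((5 + 4)*(42*28)) = -90*1176 = -10*10584 = -105840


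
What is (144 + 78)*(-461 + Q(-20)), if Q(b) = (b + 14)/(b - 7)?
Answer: -306878/3 ≈ -1.0229e+5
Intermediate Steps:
Q(b) = (14 + b)/(-7 + b)
(144 + 78)*(-461 + Q(-20)) = (144 + 78)*(-461 + (14 - 20)/(-7 - 20)) = 222*(-461 - 6/(-27)) = 222*(-461 - 1/27*(-6)) = 222*(-461 + 2/9) = 222*(-4147/9) = -306878/3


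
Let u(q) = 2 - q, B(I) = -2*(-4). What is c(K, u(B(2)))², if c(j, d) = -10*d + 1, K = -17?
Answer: 3721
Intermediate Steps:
B(I) = 8
c(j, d) = 1 - 10*d
c(K, u(B(2)))² = (1 - 10*(2 - 1*8))² = (1 - 10*(2 - 8))² = (1 - 10*(-6))² = (1 + 60)² = 61² = 3721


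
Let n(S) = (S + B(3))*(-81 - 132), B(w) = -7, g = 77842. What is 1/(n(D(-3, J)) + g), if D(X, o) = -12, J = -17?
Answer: 1/81889 ≈ 1.2212e-5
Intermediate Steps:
n(S) = 1491 - 213*S (n(S) = (S - 7)*(-81 - 132) = (-7 + S)*(-213) = 1491 - 213*S)
1/(n(D(-3, J)) + g) = 1/((1491 - 213*(-12)) + 77842) = 1/((1491 + 2556) + 77842) = 1/(4047 + 77842) = 1/81889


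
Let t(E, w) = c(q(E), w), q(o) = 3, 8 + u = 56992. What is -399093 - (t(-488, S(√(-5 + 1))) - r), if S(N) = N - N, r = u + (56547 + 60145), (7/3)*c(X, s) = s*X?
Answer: -225417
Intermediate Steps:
u = 56984 (u = -8 + 56992 = 56984)
c(X, s) = 3*X*s/7 (c(X, s) = 3*(s*X)/7 = 3*(X*s)/7 = 3*X*s/7)
r = 173676 (r = 56984 + (56547 + 60145) = 56984 + 116692 = 173676)
S(N) = 0
t(E, w) = 9*w/7 (t(E, w) = (3/7)*3*w = 9*w/7)
-399093 - (t(-488, S(√(-5 + 1))) - r) = -399093 - ((9/7)*0 - 1*173676) = -399093 - (0 - 173676) = -399093 - 1*(-173676) = -399093 + 173676 = -225417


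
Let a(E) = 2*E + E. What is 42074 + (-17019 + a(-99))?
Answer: 24758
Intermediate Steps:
a(E) = 3*E
42074 + (-17019 + a(-99)) = 42074 + (-17019 + 3*(-99)) = 42074 + (-17019 - 297) = 42074 - 17316 = 24758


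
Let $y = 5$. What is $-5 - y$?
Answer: $-10$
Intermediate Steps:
$-5 - y = -5 - 5 = -10$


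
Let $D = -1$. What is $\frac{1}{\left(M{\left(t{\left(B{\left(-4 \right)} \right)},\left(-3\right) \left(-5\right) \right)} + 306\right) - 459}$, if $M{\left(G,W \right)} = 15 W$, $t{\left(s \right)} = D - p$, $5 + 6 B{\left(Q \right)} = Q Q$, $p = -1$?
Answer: $\frac{1}{72} \approx 0.013889$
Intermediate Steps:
$B{\left(Q \right)} = - \frac{5}{6} + \frac{Q^{2}}{6}$ ($B{\left(Q \right)} = - \frac{5}{6} + \frac{Q Q}{6} = - \frac{5}{6} + \frac{Q^{2}}{6}$)
$t{\left(s \right)} = 0$ ($t{\left(s \right)} = -1 - -1 = -1 + 1 = 0$)
$\frac{1}{\left(M{\left(t{\left(B{\left(-4 \right)} \right)},\left(-3\right) \left(-5\right) \right)} + 306\right) - 459} = \frac{1}{\left(15 \left(\left(-3\right) \left(-5\right)\right) + 306\right) - 459} = \frac{1}{\left(15 \cdot 15 + 306\right) - 459} = \frac{1}{\left(225 + 306\right) - 459} = \frac{1}{531 - 459} = \frac{1}{72}$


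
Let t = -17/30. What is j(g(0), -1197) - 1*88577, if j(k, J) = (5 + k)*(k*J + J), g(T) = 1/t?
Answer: -24742898/289 ≈ -85616.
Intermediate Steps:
t = -17/30 (t = -17*1/30 = -17/30 ≈ -0.56667)
g(T) = -30/17 (g(T) = 1/(-17/30) = -30/17)
j(k, J) = (5 + k)*(J + J*k) (j(k, J) = (5 + k)*(J*k + J) = (5 + k)*(J + J*k))
j(g(0), -1197) - 1*88577 = -1197*(5 + (-30/17)² + 6*(-30/17)) - 1*88577 = -1197*(5 + 900/289 - 180/17) - 88577 = -1197*(-715/289) - 88577 = 855855/289 - 88577 = -24742898/289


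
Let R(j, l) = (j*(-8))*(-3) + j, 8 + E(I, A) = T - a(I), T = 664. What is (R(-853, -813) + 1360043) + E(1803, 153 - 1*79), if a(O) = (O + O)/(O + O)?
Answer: 1339373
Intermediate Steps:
a(O) = 1 (a(O) = (2*O)/((2*O)) = (2*O)*(1/(2*O)) = 1)
E(I, A) = 655 (E(I, A) = -8 + (664 - 1*1) = -8 + (664 - 1) = -8 + 663 = 655)
R(j, l) = 25*j (R(j, l) = -8*j*(-3) + j = 24*j + j = 25*j)
(R(-853, -813) + 1360043) + E(1803, 153 - 1*79) = (25*(-853) + 1360043) + 655 = (-21325 + 1360043) + 655 = 1338718 + 655 = 1339373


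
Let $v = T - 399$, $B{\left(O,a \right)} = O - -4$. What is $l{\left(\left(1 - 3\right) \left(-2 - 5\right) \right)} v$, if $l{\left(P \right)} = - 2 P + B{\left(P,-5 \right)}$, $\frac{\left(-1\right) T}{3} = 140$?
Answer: $8190$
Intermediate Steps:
$B{\left(O,a \right)} = 4 + O$ ($B{\left(O,a \right)} = O + 4 = 4 + O$)
$T = -420$ ($T = \left(-3\right) 140 = -420$)
$l{\left(P \right)} = 4 - P$ ($l{\left(P \right)} = - 2 P + \left(4 + P\right) = 4 - P$)
$v = -819$ ($v = -420 - 399 = -819$)
$l{\left(\left(1 - 3\right) \left(-2 - 5\right) \right)} v = \left(4 - \left(1 - 3\right) \left(-2 - 5\right)\right) \left(-819\right) = \left(4 - \left(-2\right) \left(-7\right)\right) \left(-819\right) = \left(4 - 14\right) \left(-819\right) = \left(-10\right) \left(-819\right) = 8190$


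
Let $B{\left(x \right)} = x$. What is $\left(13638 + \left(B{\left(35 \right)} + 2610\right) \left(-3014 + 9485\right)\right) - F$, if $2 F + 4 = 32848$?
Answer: $17113011$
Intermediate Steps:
$F = 16422$ ($F = -2 + \frac{1}{2} \cdot 32848 = -2 + 16424 = 16422$)
$\left(13638 + \left(B{\left(35 \right)} + 2610\right) \left(-3014 + 9485\right)\right) - F = \left(13638 + \left(35 + 2610\right) \left(-3014 + 9485\right)\right) - 16422 = \left(13638 + 2645 \cdot 6471\right) - 16422 = \left(13638 + 17115795\right) - 16422 = 17129433 - 16422 = 17113011$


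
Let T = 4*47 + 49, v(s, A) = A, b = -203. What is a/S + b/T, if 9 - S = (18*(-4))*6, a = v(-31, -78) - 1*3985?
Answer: -350818/34839 ≈ -10.070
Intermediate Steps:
a = -4063 (a = -78 - 1*3985 = -78 - 3985 = -4063)
T = 237 (T = 188 + 49 = 237)
S = 441 (S = 9 - 18*(-4)*6 = 9 - (-72)*6 = 9 - 1*(-432) = 9 + 432 = 441)
a/S + b/T = -4063/441 - 203/237 = -350818/34839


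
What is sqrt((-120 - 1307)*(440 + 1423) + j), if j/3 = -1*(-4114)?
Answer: I*sqrt(2646159) ≈ 1626.7*I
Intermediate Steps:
j = 12342 (j = 3*(-1*(-4114)) = 3*4114 = 12342)
sqrt((-120 - 1307)*(440 + 1423) + j) = sqrt((-120 - 1307)*(440 + 1423) + 12342) = sqrt(-1427*1863 + 12342) = sqrt(-2658501 + 12342) = sqrt(-2646159) = I*sqrt(2646159)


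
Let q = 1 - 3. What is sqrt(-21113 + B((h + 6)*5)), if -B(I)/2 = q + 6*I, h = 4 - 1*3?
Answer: I*sqrt(21529) ≈ 146.73*I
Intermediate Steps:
q = -2
h = 1 (h = 4 - 3 = 1)
B(I) = 4 - 12*I (B(I) = -2*(-2 + 6*I) = 4 - 12*I)
sqrt(-21113 + B((h + 6)*5)) = sqrt(-21113 + (4 - 12*(1 + 6)*5)) = sqrt(-21113 + (4 - 84*5)) = sqrt(-21113 + (4 - 12*35)) = sqrt(-21113 + (4 - 420)) = sqrt(-21113 - 416) = sqrt(-21529) = I*sqrt(21529)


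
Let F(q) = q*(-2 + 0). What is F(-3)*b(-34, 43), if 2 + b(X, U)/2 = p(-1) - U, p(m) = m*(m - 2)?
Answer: -504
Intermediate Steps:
p(m) = m*(-2 + m)
F(q) = -2*q (F(q) = q*(-2) = -2*q)
b(X, U) = 2 - 2*U (b(X, U) = -4 + 2*(-(-2 - 1) - U) = -4 + 2*(-1*(-3) - U) = -4 + 2*(3 - U) = -4 + (6 - 2*U) = 2 - 2*U)
F(-3)*b(-34, 43) = (-2*(-3))*(2 - 2*43) = 6*(2 - 86) = 6*(-84) = -504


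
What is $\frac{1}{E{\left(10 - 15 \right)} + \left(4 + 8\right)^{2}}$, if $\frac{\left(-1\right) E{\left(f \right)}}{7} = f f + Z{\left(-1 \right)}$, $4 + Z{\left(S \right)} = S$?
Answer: $\frac{1}{4} \approx 0.25$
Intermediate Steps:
$Z{\left(S \right)} = -4 + S$
$E{\left(f \right)} = 35 - 7 f^{2}$ ($E{\left(f \right)} = - 7 \left(f f - 5\right) = - 7 \left(f^{2} - 5\right) = - 7 \left(-5 + f^{2}\right) = 35 - 7 f^{2}$)
$\frac{1}{E{\left(10 - 15 \right)} + \left(4 + 8\right)^{2}} = \frac{1}{\left(35 - 7 \left(10 - 15\right)^{2}\right) + \left(4 + 8\right)^{2}} = \frac{1}{\left(35 - 7 \left(-5\right)^{2}\right) + 12^{2}} = \frac{1}{\left(35 - 175\right) + 144} = \frac{1}{-140 + 144} = \frac{1}{4}$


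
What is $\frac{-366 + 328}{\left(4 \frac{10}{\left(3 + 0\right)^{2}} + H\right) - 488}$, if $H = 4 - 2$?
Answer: $\frac{171}{2167} \approx 0.078911$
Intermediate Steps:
$H = 2$ ($H = 4 - 2 = 2$)
$\frac{-366 + 328}{\left(4 \frac{10}{\left(3 + 0\right)^{2}} + H\right) - 488} = \frac{-366 + 328}{\left(4 \frac{10}{\left(3 + 0\right)^{2}} + 2\right) - 488} = - \frac{38}{\left(4 \frac{10}{3^{2}} + 2\right) - 488} = - \frac{38}{\left(4 \cdot \frac{10}{9} + 2\right) - 488} = - \frac{38}{\left(\frac{40}{9} + 2\right) - 488} = - \frac{38}{\frac{58}{9} - 488} = - \frac{38}{- \frac{4334}{9}} = \left(-38\right) \left(- \frac{9}{4334}\right) = \frac{171}{2167}$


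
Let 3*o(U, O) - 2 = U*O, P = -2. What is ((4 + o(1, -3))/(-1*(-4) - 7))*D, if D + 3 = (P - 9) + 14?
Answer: 0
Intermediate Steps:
D = 0 (D = -3 + ((-2 - 9) + 14) = -3 + (-11 + 14) = -3 + 3 = 0)
o(U, O) = ⅔ + O*U/3 (o(U, O) = ⅔ + (U*O)/3 = ⅔ + (O*U)/3 = ⅔ + O*U/3)
((4 + o(1, -3))/(-1*(-4) - 7))*D = ((4 + (⅔ + (⅓)*(-3)*1))/(-1*(-4) - 7))*0 = ((4 + (⅔ - 1))/(4 - 7))*0 = ((4 - ⅓)/(-3))*0 = ((11/3)*(-⅓))*0 = -11/9*0 = 0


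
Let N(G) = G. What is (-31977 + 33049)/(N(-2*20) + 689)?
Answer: 1072/649 ≈ 1.6518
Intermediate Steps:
(-31977 + 33049)/(N(-2*20) + 689) = (-31977 + 33049)/(-2*20 + 689) = 1072/(-40 + 689) = 1072/649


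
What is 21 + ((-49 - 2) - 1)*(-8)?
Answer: 437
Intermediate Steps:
21 + ((-49 - 2) - 1)*(-8) = 21 + (-51 - 1)*(-8) = 21 - 52*(-8) = 21 + 416 = 437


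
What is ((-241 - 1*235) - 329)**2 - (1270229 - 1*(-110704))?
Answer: -732908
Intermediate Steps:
((-241 - 1*235) - 329)**2 - (1270229 - 1*(-110704)) = ((-241 - 235) - 329)**2 - (1270229 + 110704) = (-476 - 329)**2 - 1*1380933 = (-805)**2 - 1380933 = 648025 - 1380933 = -732908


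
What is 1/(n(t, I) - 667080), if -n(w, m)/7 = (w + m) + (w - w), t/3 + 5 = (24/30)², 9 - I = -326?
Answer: -25/16733336 ≈ -1.4940e-6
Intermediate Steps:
I = 335 (I = 9 - 1*(-326) = 9 + 326 = 335)
t = -327/25 (t = -15 + 3*(24/30)² = -15 + 3*(24*(1/30))² = -15 + 3*(⅘)² = -15 + 3*(16/25) = -15 + 48/25 = -327/25 ≈ -13.080)
n(w, m) = -7*m - 7*w (n(w, m) = -7*((w + m) + (w - w)) = -7*((m + w) + 0) = -7*(m + w) = -7*m - 7*w)
1/(n(t, I) - 667080) = 1/((-7*335 - 7*(-327/25)) - 667080) = 1/((-2345 + 2289/25) - 667080) = 1/(-56336/25 - 667080) = 1/(-16733336/25) = -25/16733336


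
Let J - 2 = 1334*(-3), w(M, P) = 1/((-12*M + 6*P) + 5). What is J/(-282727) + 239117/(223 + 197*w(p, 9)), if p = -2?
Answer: 5611275884897/5288691262 ≈ 1061.0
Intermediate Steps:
w(M, P) = 1/(5 - 12*M + 6*P)
J = -4000 (J = 2 + 1334*(-3) = 2 - 4002 = -4000)
J/(-282727) + 239117/(223 + 197*w(p, 9)) = -4000/(-282727) + 239117/(223 + 197/(5 - 12*(-2) + 6*9)) = -4000*(-1/282727) + 239117/(223 + 197/(5 + 24 + 54)) = 4000/282727 + 239117/(223 + 197/83) = 4000/282727 + 239117/(18706/83) = 4000/282727 + 239117*(83/18706) = 4000/282727 + 19846711/18706 = 5611275884897/5288691262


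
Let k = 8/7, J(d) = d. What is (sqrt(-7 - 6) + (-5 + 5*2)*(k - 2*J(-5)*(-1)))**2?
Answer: 95463/49 - 620*I*sqrt(13)/7 ≈ 1948.2 - 319.35*I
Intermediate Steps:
k = 8/7 (k = 8*(1/7) = 8/7 ≈ 1.1429)
(sqrt(-7 - 6) + (-5 + 5*2)*(k - 2*J(-5)*(-1)))**2 = (sqrt(-7 - 6) + (-5 + 5*2)*(8/7 - 2*(-5)*(-1)))**2 = (sqrt(-13) + (-5 + 10)*(8/7 + 10*(-1)))**2 = (I*sqrt(13) + 5*(8/7 - 10))**2 = (I*sqrt(13) + 5*(-62/7))**2 = (I*sqrt(13) - 310/7)**2 = (-310/7 + I*sqrt(13))**2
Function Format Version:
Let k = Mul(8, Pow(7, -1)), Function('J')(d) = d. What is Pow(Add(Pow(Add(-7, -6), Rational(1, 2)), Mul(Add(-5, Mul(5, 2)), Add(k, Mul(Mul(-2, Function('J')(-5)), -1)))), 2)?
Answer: Add(Rational(95463, 49), Mul(Rational(-620, 7), I, Pow(13, Rational(1, 2)))) ≈ Add(1948.2, Mul(-319.35, I))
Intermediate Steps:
k = Rational(8, 7) (k = Mul(8, Rational(1, 7)) = Rational(8, 7) ≈ 1.1429)
Pow(Add(Pow(Add(-7, -6), Rational(1, 2)), Mul(Add(-5, Mul(5, 2)), Add(k, Mul(Mul(-2, Function('J')(-5)), -1)))), 2) = Pow(Add(Pow(Add(-7, -6), Rational(1, 2)), Mul(Add(-5, Mul(5, 2)), Add(Rational(8, 7), Mul(Mul(-2, -5), -1)))), 2) = Pow(Add(Pow(-13, Rational(1, 2)), Mul(Add(-5, 10), Add(Rational(8, 7), Mul(10, -1)))), 2) = Pow(Add(Mul(I, Pow(13, Rational(1, 2))), Mul(5, Add(Rational(8, 7), -10))), 2) = Pow(Add(Mul(I, Pow(13, Rational(1, 2))), Mul(5, Rational(-62, 7))), 2) = Pow(Add(Mul(I, Pow(13, Rational(1, 2))), Rational(-310, 7)), 2) = Pow(Add(Rational(-310, 7), Mul(I, Pow(13, Rational(1, 2)))), 2)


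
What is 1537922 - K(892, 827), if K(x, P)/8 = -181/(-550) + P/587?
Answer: 248256814462/161425 ≈ 1.5379e+6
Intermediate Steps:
K(x, P) = 724/275 + 8*P/587 (K(x, P) = 8*(-181/(-550) + P/587) = 8*(-181*(-1/550) + P*(1/587)) = 8*(181/550 + P/587) = 724/275 + 8*P/587)
1537922 - K(892, 827) = 1537922 - (724/275 + (8/587)*827) = 1537922 - (724/275 + 6616/587) = 1537922 - 1*2244388/161425 = 1537922 - 2244388/161425 = 248256814462/161425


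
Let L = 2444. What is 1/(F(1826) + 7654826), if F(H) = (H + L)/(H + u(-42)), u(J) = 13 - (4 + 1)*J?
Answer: 2049/15684742744 ≈ 1.3064e-7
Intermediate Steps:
u(J) = 13 - 5*J
F(H) = (2444 + H)/(223 + H) (F(H) = (H + 2444)/(H + (13 - 5*(-42))) = (2444 + H)/(H + (13 + 210)) = (2444 + H)/(H + 223) = (2444 + H)/(223 + H))
1/(F(1826) + 7654826) = 1/((2444 + 1826)/(223 + 1826) + 7654826) = 1/(4270/2049 + 7654826) = 1/(15684742744/2049) = 2049/15684742744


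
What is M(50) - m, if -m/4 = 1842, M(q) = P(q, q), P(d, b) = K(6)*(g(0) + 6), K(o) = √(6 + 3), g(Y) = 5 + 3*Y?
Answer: 7401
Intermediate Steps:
K(o) = 3 (K(o) = √9 = 3)
P(d, b) = 33 (P(d, b) = 3*((5 + 3*0) + 6) = 3*((5 + 0) + 6) = 3*(5 + 6) = 3*11 = 33)
M(q) = 33
m = -7368 (m = -4*1842 = -7368)
M(50) - m = 33 - 1*(-7368) = 33 + 7368 = 7401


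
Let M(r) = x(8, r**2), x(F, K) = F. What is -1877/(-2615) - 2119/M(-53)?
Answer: -5526169/20920 ≈ -264.16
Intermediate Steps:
M(r) = 8
-1877/(-2615) - 2119/M(-53) = -1877/(-2615) - 2119/8 = -1877*(-1/2615) - 2119*1/8 = 1877/2615 - 2119/8 = -5526169/20920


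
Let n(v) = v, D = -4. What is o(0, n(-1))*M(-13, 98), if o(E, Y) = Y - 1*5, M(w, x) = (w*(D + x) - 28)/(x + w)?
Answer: 1500/17 ≈ 88.235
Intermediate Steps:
M(w, x) = (-28 + w*(-4 + x))/(w + x) (M(w, x) = (w*(-4 + x) - 28)/(x + w) = (-28 + w*(-4 + x))/(w + x))
o(E, Y) = -5 + Y (o(E, Y) = Y - 5 = -5 + Y)
o(0, n(-1))*M(-13, 98) = (-5 - 1)*((-28 - 4*(-13) - 13*98)/(-13 + 98)) = -6*(-28 + 52 - 1274)/85 = -6*(-1250)/85 = -6*(-250/17) = 1500/17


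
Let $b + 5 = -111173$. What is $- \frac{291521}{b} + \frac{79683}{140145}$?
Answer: $\frac{16571402373}{5193680270} \approx 3.1907$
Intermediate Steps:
$b = -111178$ ($b = -5 - 111173 = -111178$)
$- \frac{291521}{b} + \frac{79683}{140145} = - \frac{291521}{-111178} + \frac{79683}{140145} = \left(-291521\right) \left(- \frac{1}{111178}\right) + 79683 \cdot \frac{1}{140145} = \frac{291521}{111178} + \frac{26561}{46715} = \frac{16571402373}{5193680270}$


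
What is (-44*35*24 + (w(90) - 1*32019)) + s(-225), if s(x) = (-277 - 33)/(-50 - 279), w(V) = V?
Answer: -22664171/329 ≈ -68888.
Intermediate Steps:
s(x) = 310/329 (s(x) = -310/(-329) = -310*(-1/329) = 310/329)
(-44*35*24 + (w(90) - 1*32019)) + s(-225) = (-44*35*24 + (90 - 1*32019)) + 310/329 = (-1540*24 + (90 - 32019)) + 310/329 = (-36960 - 31929) + 310/329 = -68889 + 310/329 = -22664171/329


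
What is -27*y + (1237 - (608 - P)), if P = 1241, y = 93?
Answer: -641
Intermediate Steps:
-27*y + (1237 - (608 - P)) = -27*93 + (1237 - (608 - 1*1241)) = -2511 + (1237 - (608 - 1241)) = -2511 + (1237 - 1*(-633)) = -2511 + (1237 + 633) = -2511 + 1870 = -641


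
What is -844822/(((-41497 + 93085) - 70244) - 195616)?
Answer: 422411/107136 ≈ 3.9428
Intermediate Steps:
-844822/(((-41497 + 93085) - 70244) - 195616) = -844822/((51588 - 70244) - 195616) = -844822/(-18656 - 195616) = -844822/(-214272) = -844822*(-1/214272) = 422411/107136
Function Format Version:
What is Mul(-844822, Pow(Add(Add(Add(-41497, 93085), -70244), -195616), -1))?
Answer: Rational(422411, 107136) ≈ 3.9428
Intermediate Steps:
Mul(-844822, Pow(Add(Add(Add(-41497, 93085), -70244), -195616), -1)) = Mul(-844822, Pow(Add(Add(51588, -70244), -195616), -1)) = Mul(-844822, Pow(Add(-18656, -195616), -1)) = Mul(-844822, Pow(-214272, -1)) = Mul(-844822, Rational(-1, 214272)) = Rational(422411, 107136)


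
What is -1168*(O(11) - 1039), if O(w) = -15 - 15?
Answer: 1248592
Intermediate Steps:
O(w) = -30
-1168*(O(11) - 1039) = -1168*(-30 - 1039) = -1168*(-1069) = 1248592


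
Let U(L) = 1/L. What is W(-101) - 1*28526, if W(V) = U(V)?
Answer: -2881127/101 ≈ -28526.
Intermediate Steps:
W(V) = 1/V
W(-101) - 1*28526 = 1/(-101) - 1*28526 = -1/101 - 28526 = -2881127/101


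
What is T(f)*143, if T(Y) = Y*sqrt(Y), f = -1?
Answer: -143*I ≈ -143.0*I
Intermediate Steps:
T(Y) = Y**(3/2)
T(f)*143 = (-1)**(3/2)*143 = -I*143 = -143*I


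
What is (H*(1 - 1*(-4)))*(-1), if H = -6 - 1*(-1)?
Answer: 25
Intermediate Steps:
H = -5 (H = -6 + 1 = -5)
(H*(1 - 1*(-4)))*(-1) = -5*(1 - 1*(-4))*(-1) = -5*(1 + 4)*(-1) = -5*5*(-1) = -25*(-1) = 25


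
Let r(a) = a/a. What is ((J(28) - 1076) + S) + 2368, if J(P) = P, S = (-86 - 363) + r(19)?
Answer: 872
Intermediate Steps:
r(a) = 1
S = -448 (S = (-86 - 363) + 1 = -449 + 1 = -448)
((J(28) - 1076) + S) + 2368 = ((28 - 1076) - 448) + 2368 = (-1048 - 448) + 2368 = -1496 + 2368 = 872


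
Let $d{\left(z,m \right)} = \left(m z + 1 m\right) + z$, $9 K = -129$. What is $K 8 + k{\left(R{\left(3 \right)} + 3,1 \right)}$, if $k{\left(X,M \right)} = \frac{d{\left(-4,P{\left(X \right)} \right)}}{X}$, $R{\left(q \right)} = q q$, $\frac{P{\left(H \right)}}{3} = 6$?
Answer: $- \frac{239}{2} \approx -119.5$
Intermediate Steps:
$K = - \frac{43}{3}$ ($K = \frac{1}{9} \left(-129\right) = - \frac{43}{3} \approx -14.333$)
$P{\left(H \right)} = 18$ ($P{\left(H \right)} = 3 \cdot 6 = 18$)
$R{\left(q \right)} = q^{2}$
$d{\left(z,m \right)} = m + z + m z$ ($d{\left(z,m \right)} = \left(m z + m\right) + z = \left(m + m z\right) + z = m + z + m z$)
$k{\left(X,M \right)} = - \frac{58}{X}$ ($k{\left(X,M \right)} = \frac{18 - 4 + 18 \left(-4\right)}{X} = \frac{18 - 4 - 72}{X} = - \frac{58}{X}$)
$K 8 + k{\left(R{\left(3 \right)} + 3,1 \right)} = \left(- \frac{43}{3}\right) 8 - \frac{58}{3^{2} + 3} = - \frac{344}{3} - \frac{58}{9 + 3} = - \frac{344}{3} - \frac{58}{12} = - \frac{344}{3} - \frac{29}{6} = - \frac{239}{2}$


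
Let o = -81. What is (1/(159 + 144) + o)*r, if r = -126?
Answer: 1030764/101 ≈ 10206.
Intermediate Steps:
(1/(159 + 144) + o)*r = (1/(159 + 144) - 81)*(-126) = (1/303 - 81)*(-126) = -24542/303*(-126) = 1030764/101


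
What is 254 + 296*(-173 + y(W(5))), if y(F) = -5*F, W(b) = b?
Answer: -58354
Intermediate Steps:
254 + 296*(-173 + y(W(5))) = 254 + 296*(-173 - 5*5) = 254 + 296*(-173 - 25) = 254 + 296*(-198) = 254 - 58608 = -58354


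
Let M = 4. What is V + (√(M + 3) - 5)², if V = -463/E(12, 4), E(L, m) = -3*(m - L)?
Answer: 305/24 - 10*√7 ≈ -13.749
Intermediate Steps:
E(L, m) = -3*m + 3*L
V = -463/24 (V = -463/(-3*4 + 3*12) = -463/(-12 + 36) = -463/24 ≈ -19.292)
V + (√(M + 3) - 5)² = -463/24 + (√(4 + 3) - 5)² = -463/24 + (√7 - 5)² = -463/24 + (-5 + √7)²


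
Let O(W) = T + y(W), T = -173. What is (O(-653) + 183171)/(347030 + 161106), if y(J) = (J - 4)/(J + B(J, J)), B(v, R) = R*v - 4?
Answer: 77911763839/216339918272 ≈ 0.36014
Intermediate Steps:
B(v, R) = -4 + R*v
y(J) = (-4 + J)/(-4 + J + J²) (y(J) = (J - 4)/(J + (-4 + J*J)) = (-4 + J)/(J + (-4 + J²)) = (-4 + J)/(-4 + J + J²))
O(W) = -173 + (-4 + W)/(-4 + W + W²)
(O(-653) + 183171)/(347030 + 161106) = ((688 - 173*(-653)² - 172*(-653))/(-4 - 653 + (-653)²) + 183171)/(347030 + 161106) = ((688 - 173*426409 + 112316)/(-4 - 653 + 426409) + 183171)/508136 = ((688 - 73768757 + 112316)/425752 + 183171)*(1/508136) = ((1/425752)*(-73655753) + 183171)*(1/508136) = (-73655753/425752 + 183171)*(1/508136) = (77911763839/425752)*(1/508136) = 77911763839/216339918272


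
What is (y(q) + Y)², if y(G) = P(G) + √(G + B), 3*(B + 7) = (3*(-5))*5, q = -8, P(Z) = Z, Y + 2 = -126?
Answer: 18456 - 544*I*√10 ≈ 18456.0 - 1720.3*I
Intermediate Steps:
Y = -128 (Y = -2 - 126 = -128)
B = -32 (B = -7 + ((3*(-5))*5)/3 = -7 + (-15*5)/3 = -7 + (⅓)*(-75) = -7 - 25 = -32)
y(G) = G + √(-32 + G) (y(G) = G + √(G - 32) = G + √(-32 + G))
(y(q) + Y)² = ((-8 + √(-32 - 8)) - 128)² = ((-8 + √(-40)) - 128)² = ((-8 + 2*I*√10) - 128)² = (-136 + 2*I*√10)²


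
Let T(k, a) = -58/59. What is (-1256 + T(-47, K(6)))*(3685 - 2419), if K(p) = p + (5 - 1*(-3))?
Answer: -93889092/59 ≈ -1.5913e+6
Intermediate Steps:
K(p) = 8 + p (K(p) = p + (5 + 3) = p + 8 = 8 + p)
T(k, a) = -58/59 (T(k, a) = -58*1/59 = -58/59)
(-1256 + T(-47, K(6)))*(3685 - 2419) = (-1256 - 58/59)*(3685 - 2419) = -74162/59*1266 = -93889092/59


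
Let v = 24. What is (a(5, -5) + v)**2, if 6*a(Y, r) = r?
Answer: 19321/36 ≈ 536.69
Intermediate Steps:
a(Y, r) = r/6
(a(5, -5) + v)**2 = ((1/6)*(-5) + 24)**2 = (-5/6 + 24)**2 = (139/6)**2 = 19321/36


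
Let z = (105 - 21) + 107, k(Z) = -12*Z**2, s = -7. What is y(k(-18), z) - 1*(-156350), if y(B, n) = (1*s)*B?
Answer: 183566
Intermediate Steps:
z = 191 (z = 84 + 107 = 191)
y(B, n) = -7*B (y(B, n) = (1*(-7))*B = -7*B)
y(k(-18), z) - 1*(-156350) = -(-84)*(-18)**2 - 1*(-156350) = -(-84)*324 + 156350 = -7*(-3888) + 156350 = 27216 + 156350 = 183566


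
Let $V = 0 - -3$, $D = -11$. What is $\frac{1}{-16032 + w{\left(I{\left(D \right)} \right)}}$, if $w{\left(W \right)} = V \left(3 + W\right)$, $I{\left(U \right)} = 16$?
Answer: $- \frac{1}{15975} \approx -6.2598 \cdot 10^{-5}$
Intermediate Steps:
$V = 3$ ($V = 0 + 3 = 3$)
$w{\left(W \right)} = 9 + 3 W$ ($w{\left(W \right)} = 3 \left(3 + W\right) = 9 + 3 W$)
$\frac{1}{-16032 + w{\left(I{\left(D \right)} \right)}} = \frac{1}{-16032 + \left(9 + 3 \cdot 16\right)} = \frac{1}{-16032 + \left(9 + 48\right)} = \frac{1}{-16032 + 57} = \frac{1}{-15975} = - \frac{1}{15975}$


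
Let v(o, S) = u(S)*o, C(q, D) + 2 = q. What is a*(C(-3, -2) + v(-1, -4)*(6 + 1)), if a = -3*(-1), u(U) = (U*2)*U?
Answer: -687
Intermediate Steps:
u(U) = 2*U² (u(U) = (2*U)*U = 2*U²)
C(q, D) = -2 + q
v(o, S) = 2*o*S² (v(o, S) = (2*S²)*o = 2*o*S²)
a = 3
a*(C(-3, -2) + v(-1, -4)*(6 + 1)) = 3*((-2 - 3) + (2*(-1)*(-4)²)*(6 + 1)) = 3*(-5 + (2*(-1)*16)*7) = 3*(-5 - 32*7) = 3*(-5 - 224) = 3*(-229) = -687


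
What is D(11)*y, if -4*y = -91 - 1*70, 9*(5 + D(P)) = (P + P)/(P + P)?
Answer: -1771/9 ≈ -196.78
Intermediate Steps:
D(P) = -44/9 (D(P) = -5 + ((P + P)/(P + P))/9 = -5 + ((2*P)/((2*P)))/9 = -5 + ((2*P)*(1/(2*P)))/9 = -5 + (1/9)*1 = -5 + 1/9 = -44/9)
y = 161/4 (y = -(-91 - 1*70)/4 = -(-91 - 70)/4 = -1/4*(-161) = 161/4 ≈ 40.250)
D(11)*y = -44/9*161/4 = -1771/9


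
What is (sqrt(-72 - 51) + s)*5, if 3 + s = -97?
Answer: -500 + 5*I*sqrt(123) ≈ -500.0 + 55.453*I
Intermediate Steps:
s = -100 (s = -3 - 97 = -100)
(sqrt(-72 - 51) + s)*5 = (sqrt(-72 - 51) - 100)*5 = (sqrt(-123) - 100)*5 = (I*sqrt(123) - 100)*5 = (-100 + I*sqrt(123))*5 = -500 + 5*I*sqrt(123)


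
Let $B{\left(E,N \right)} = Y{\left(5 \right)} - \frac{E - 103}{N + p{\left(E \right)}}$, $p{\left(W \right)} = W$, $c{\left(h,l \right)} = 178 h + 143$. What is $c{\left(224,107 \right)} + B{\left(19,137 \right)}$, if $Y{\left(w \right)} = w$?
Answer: $\frac{520267}{13} \approx 40021.0$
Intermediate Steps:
$c{\left(h,l \right)} = 143 + 178 h$
$B{\left(E,N \right)} = 5 - \frac{-103 + E}{E + N}$ ($B{\left(E,N \right)} = 5 - \frac{E - 103}{N + E} = 5 - \frac{-103 + E}{E + N}$)
$c{\left(224,107 \right)} + B{\left(19,137 \right)} = \left(143 + 178 \cdot 224\right) + \frac{103 + 4 \cdot 19 + 5 \cdot 137}{19 + 137} = \left(143 + 39872\right) + \frac{103 + 76 + 685}{156} = 40015 + \frac{1}{156} \cdot 864 = 40015 + \frac{72}{13} = \frac{520267}{13}$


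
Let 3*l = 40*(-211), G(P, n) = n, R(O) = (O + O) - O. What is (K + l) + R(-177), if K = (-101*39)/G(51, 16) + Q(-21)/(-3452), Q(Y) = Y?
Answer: -134069387/41424 ≈ -3236.5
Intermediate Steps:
R(O) = O (R(O) = 2*O - O = O)
K = -3399273/13808 (K = -101*39/16 - 21/(-3452) = -3939*1/16 - 21*(-1/3452) = -3939/16 + 21/3452 = -3399273/13808 ≈ -246.18)
l = -8440/3 (l = (40*(-211))/3 = (⅓)*(-8440) = -8440/3 ≈ -2813.3)
(K + l) + R(-177) = (-3399273/13808 - 8440/3) - 177 = -126737339/41424 - 177 = -134069387/41424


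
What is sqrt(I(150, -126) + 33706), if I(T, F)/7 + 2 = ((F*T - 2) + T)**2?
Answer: 6*sqrt(68374895) ≈ 49614.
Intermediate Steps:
I(T, F) = -14 + 7*(-2 + T + F*T)**2 (I(T, F) = -14 + 7*((F*T - 2) + T)**2 = -14 + 7*((-2 + F*T) + T)**2 = -14 + 7*(-2 + T + F*T)**2)
sqrt(I(150, -126) + 33706) = sqrt((-14 + 7*(-2 + 150 - 126*150)**2) + 33706) = sqrt((-14 + 7*(-2 + 150 - 18900)**2) + 33706) = sqrt((-14 + 7*(-18752)**2) + 33706) = sqrt((-14 + 7*351637504) + 33706) = sqrt((-14 + 2461462528) + 33706) = sqrt(2461462514 + 33706) = sqrt(2461496220) = 6*sqrt(68374895)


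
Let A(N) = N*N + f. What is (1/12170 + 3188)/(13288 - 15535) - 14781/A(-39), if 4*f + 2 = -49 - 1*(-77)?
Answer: -14260460419/1285261530 ≈ -11.095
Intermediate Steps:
f = 13/2 (f = -1/2 + (-49 - 1*(-77))/4 = -1/2 + (-49 + 77)/4 = -1/2 + (1/4)*28 = -1/2 + 7 = 13/2 ≈ 6.5000)
A(N) = 13/2 + N**2 (A(N) = N*N + 13/2 = N**2 + 13/2 = 13/2 + N**2)
(1/12170 + 3188)/(13288 - 15535) - 14781/A(-39) = (1/12170 + 3188)/(13288 - 15535) - 14781/(13/2 + (-39)**2) = (1/12170 + 3188)/(-2247) - 14781/(13/2 + 1521) = (38797961/12170)*(-1/2247) - 14781/3055/2 = -38797961/27345990 - 14781*2/3055 = -38797961/27345990 - 1*2274/235 = -38797961/27345990 - 2274/235 = -14260460419/1285261530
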